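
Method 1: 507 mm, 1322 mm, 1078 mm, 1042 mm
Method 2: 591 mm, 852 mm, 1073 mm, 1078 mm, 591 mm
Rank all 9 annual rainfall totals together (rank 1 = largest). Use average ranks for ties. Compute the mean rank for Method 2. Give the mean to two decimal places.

Sorted (descending): 1322, 1078, 1078, 1073, 1042, 852, 591, 591, 507
The 2 values of 1078 occupy positions 2–3 → average rank (2+3)/2 = 2.5.
The 2 values of 591 occupy positions 7–8 → average rank (7+8)/2 = 7.5.
Method 2 values → pooled ranks: 591→7.5, 852→6, 1073→4, 1078→2.5, 591→7.5
Mean rank = (7.5 + 6 + 4 + 2.5 + 7.5) / 5 = 5.50

5.50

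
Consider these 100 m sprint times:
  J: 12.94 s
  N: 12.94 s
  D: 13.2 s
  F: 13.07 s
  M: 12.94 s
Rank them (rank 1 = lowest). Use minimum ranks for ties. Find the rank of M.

Sorted (ascending): 12.94, 12.94, 12.94, 13.07, 13.2
The 3 values of 12.94 occupy positions 1–3 → each gets rank 1.
M has value 12.94 s → rank 1.

1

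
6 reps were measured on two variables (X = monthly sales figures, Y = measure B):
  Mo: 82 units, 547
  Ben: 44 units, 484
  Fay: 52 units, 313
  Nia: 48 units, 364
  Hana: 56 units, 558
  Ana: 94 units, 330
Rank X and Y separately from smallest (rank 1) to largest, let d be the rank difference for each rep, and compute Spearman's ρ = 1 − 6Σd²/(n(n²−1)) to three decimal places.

Ranks of variable 1: 5, 1, 3, 2, 4, 6
Ranks of variable 2: 5, 4, 1, 3, 6, 2
d = r₁ − r₂: 0, -3, 2, -1, -2, 4
d²: 0, 9, 4, 1, 4, 16; Σd² = 34
ρ = 1 − 6·34/(6·35) = 1 − 204/210 = 0.029

0.029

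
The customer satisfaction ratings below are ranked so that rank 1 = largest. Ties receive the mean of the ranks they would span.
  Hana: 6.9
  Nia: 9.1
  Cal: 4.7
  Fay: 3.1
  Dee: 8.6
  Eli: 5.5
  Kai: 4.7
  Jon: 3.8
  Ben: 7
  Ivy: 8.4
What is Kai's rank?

7.5

Sorted (descending): 9.1, 8.6, 8.4, 7, 6.9, 5.5, 4.7, 4.7, 3.8, 3.1
The 2 values of 4.7 occupy positions 7–8 → average rank (7+8)/2 = 7.5.
Kai has value 4.7 → rank 7.5.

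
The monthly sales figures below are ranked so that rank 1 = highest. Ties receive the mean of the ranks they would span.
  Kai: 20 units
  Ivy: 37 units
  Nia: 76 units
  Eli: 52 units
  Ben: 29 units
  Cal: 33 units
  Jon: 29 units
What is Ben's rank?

5.5

Sorted (descending): 76, 52, 37, 33, 29, 29, 20
The 2 values of 29 occupy positions 5–6 → average rank (5+6)/2 = 5.5.
Ben has value 29 units → rank 5.5.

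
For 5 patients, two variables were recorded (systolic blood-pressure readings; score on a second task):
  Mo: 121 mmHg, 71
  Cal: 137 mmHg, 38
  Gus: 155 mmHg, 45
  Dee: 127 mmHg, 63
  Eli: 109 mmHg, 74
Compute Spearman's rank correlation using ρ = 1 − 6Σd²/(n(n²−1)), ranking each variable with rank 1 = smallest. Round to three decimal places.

-0.900

Ranks of variable 1: 2, 4, 5, 3, 1
Ranks of variable 2: 4, 1, 2, 3, 5
d = r₁ − r₂: -2, 3, 3, 0, -4
d²: 4, 9, 9, 0, 16; Σd² = 38
ρ = 1 − 6·38/(5·24) = 1 − 228/120 = -0.900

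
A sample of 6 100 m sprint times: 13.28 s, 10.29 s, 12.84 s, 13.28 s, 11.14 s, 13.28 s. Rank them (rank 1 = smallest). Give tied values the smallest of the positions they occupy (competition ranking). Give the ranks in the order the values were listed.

4, 1, 3, 4, 2, 4

Sorted (ascending): 10.29, 11.14, 12.84, 13.28, 13.28, 13.28
The 3 values of 13.28 occupy positions 4–6 → each gets rank 4.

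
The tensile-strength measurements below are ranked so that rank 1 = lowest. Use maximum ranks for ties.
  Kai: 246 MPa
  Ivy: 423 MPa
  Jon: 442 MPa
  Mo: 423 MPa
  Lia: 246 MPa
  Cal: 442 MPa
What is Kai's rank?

2

Sorted (ascending): 246, 246, 423, 423, 442, 442
The 2 values of 246 occupy positions 1–2 → each gets rank 2.
The 2 values of 423 occupy positions 3–4 → each gets rank 4.
The 2 values of 442 occupy positions 5–6 → each gets rank 6.
Kai has value 246 MPa → rank 2.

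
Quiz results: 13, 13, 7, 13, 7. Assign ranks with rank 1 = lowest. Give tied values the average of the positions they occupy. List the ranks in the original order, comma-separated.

Sorted (ascending): 7, 7, 13, 13, 13
The 2 values of 7 occupy positions 1–2 → average rank (1+2)/2 = 1.5.
The 3 values of 13 occupy positions 3–5 → average rank 4.

4, 4, 1.5, 4, 1.5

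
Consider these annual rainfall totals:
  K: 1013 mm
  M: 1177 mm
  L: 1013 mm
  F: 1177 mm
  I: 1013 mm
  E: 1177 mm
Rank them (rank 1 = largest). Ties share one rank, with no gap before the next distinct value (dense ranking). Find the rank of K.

Sorted (descending): 1177, 1177, 1177, 1013, 1013, 1013
The 3 values of 1177 share dense rank 1.
The 3 values of 1013 share dense rank 2.
K has value 1013 mm → rank 2.

2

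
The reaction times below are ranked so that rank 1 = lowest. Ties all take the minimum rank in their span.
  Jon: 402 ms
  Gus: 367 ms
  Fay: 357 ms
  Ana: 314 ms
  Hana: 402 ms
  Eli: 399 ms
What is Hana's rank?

Sorted (ascending): 314, 357, 367, 399, 402, 402
The 2 values of 402 occupy positions 5–6 → each gets rank 5.
Hana has value 402 ms → rank 5.

5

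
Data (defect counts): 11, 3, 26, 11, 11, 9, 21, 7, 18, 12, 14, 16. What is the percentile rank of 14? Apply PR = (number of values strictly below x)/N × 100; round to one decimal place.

N = 12.
Strictly below 14: 7. Equal to 14: 1.
PR = 7/12 × 100 = 58.3

58.3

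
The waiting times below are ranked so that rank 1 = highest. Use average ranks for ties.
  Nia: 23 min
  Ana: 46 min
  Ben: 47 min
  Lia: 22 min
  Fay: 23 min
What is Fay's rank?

Sorted (descending): 47, 46, 23, 23, 22
The 2 values of 23 occupy positions 3–4 → average rank (3+4)/2 = 3.5.
Fay has value 23 min → rank 3.5.

3.5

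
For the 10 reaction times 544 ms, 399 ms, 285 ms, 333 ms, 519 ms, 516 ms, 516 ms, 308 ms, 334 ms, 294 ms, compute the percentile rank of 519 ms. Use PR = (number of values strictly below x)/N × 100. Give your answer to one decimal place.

80.0

N = 10.
Strictly below 519: 8. Equal to 519: 1.
PR = 8/10 × 100 = 80.0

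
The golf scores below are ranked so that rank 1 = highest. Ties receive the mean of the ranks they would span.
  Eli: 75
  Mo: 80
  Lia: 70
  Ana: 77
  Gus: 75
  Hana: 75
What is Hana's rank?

Sorted (descending): 80, 77, 75, 75, 75, 70
The 3 values of 75 occupy positions 3–5 → average rank 4.
Hana has value 75 → rank 4.

4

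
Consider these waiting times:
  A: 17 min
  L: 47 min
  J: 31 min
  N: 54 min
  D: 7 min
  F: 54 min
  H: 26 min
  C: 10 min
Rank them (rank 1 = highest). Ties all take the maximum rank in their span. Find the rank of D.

Sorted (descending): 54, 54, 47, 31, 26, 17, 10, 7
The 2 values of 54 occupy positions 1–2 → each gets rank 2.
D has value 7 min → rank 8.

8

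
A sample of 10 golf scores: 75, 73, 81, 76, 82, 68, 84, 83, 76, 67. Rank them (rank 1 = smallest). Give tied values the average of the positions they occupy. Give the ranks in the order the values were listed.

4, 3, 7, 5.5, 8, 2, 10, 9, 5.5, 1

Sorted (ascending): 67, 68, 73, 75, 76, 76, 81, 82, 83, 84
The 2 values of 76 occupy positions 5–6 → average rank (5+6)/2 = 5.5.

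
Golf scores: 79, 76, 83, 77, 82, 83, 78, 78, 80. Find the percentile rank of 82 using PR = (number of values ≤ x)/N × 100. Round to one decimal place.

77.8

N = 9.
Strictly below 82: 6. Equal to 82: 1.
PR = 7/9 × 100 = 77.8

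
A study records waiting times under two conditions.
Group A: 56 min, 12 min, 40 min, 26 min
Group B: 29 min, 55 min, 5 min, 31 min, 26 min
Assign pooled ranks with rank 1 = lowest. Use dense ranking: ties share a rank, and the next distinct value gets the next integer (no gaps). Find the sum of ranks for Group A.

Sorted (ascending): 5, 12, 26, 26, 29, 31, 40, 55, 56
The 2 values of 26 share dense rank 3.
Remaining distinct values take the next consecutive integers.
Group A values → pooled ranks: 56→8, 12→2, 40→6, 26→3
Rank sum = 8 + 2 + 6 + 3 = 19

19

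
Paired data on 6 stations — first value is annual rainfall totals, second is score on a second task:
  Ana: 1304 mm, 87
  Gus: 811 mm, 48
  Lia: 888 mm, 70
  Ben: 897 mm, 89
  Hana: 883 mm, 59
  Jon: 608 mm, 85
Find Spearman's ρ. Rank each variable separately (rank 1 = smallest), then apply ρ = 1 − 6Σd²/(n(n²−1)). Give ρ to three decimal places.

0.600

Ranks of variable 1: 6, 2, 4, 5, 3, 1
Ranks of variable 2: 5, 1, 3, 6, 2, 4
d = r₁ − r₂: 1, 1, 1, -1, 1, -3
d²: 1, 1, 1, 1, 1, 9; Σd² = 14
ρ = 1 − 6·14/(6·35) = 1 − 84/210 = 0.600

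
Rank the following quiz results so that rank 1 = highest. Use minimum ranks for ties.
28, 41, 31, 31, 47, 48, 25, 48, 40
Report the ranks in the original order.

Sorted (descending): 48, 48, 47, 41, 40, 31, 31, 28, 25
The 2 values of 48 occupy positions 1–2 → each gets rank 1.
The 2 values of 31 occupy positions 6–7 → each gets rank 6.

8, 4, 6, 6, 3, 1, 9, 1, 5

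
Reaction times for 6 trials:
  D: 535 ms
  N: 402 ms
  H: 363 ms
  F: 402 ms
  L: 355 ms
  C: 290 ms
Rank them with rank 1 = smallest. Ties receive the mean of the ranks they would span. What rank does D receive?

6

Sorted (ascending): 290, 355, 363, 402, 402, 535
The 2 values of 402 occupy positions 4–5 → average rank (4+5)/2 = 4.5.
D has value 535 ms → rank 6.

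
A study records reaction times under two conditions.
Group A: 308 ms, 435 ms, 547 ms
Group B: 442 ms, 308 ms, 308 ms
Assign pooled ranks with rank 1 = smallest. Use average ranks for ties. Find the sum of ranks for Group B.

Sorted (ascending): 308, 308, 308, 435, 442, 547
The 3 values of 308 occupy positions 1–3 → average rank 2.
Group B values → pooled ranks: 442→5, 308→2, 308→2
Rank sum = 5 + 2 + 2 = 9

9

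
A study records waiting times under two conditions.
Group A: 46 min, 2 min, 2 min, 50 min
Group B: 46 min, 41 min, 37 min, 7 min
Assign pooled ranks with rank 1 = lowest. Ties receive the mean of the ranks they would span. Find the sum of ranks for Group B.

Sorted (ascending): 2, 2, 7, 37, 41, 46, 46, 50
The 2 values of 2 occupy positions 1–2 → average rank (1+2)/2 = 1.5.
The 2 values of 46 occupy positions 6–7 → average rank (6+7)/2 = 6.5.
Group B values → pooled ranks: 46→6.5, 41→5, 37→4, 7→3
Rank sum = 6.5 + 5 + 4 + 3 = 18.5

18.5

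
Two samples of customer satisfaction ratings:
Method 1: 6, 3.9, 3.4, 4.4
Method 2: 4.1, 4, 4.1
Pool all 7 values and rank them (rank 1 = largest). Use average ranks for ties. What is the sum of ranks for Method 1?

16

Sorted (descending): 6, 4.4, 4.1, 4.1, 4, 3.9, 3.4
The 2 values of 4.1 occupy positions 3–4 → average rank (3+4)/2 = 3.5.
Method 1 values → pooled ranks: 6→1, 3.9→6, 3.4→7, 4.4→2
Rank sum = 1 + 6 + 7 + 2 = 16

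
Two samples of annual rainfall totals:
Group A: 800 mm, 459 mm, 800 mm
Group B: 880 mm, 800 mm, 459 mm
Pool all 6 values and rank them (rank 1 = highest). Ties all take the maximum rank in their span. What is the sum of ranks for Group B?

Sorted (descending): 880, 800, 800, 800, 459, 459
The 3 values of 800 occupy positions 2–4 → each gets rank 4.
The 2 values of 459 occupy positions 5–6 → each gets rank 6.
Group B values → pooled ranks: 880→1, 800→4, 459→6
Rank sum = 1 + 4 + 6 = 11

11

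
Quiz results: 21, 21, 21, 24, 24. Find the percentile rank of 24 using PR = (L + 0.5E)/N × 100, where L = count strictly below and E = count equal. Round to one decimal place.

80.0

N = 5.
Strictly below 24: 3. Equal to 24: 2.
PR = (3 + 0.5·2)/5 × 100 = 80.0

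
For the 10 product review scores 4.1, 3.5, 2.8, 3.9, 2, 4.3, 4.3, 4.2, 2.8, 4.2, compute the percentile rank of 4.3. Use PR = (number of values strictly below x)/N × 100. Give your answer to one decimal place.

N = 10.
Strictly below 4.3: 8. Equal to 4.3: 2.
PR = 8/10 × 100 = 80.0

80.0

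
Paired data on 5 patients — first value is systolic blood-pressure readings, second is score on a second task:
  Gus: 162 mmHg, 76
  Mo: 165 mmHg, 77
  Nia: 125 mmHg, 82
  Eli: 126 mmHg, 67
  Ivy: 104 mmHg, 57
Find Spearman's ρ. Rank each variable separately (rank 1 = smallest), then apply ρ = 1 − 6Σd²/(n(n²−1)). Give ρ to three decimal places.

Ranks of variable 1: 4, 5, 2, 3, 1
Ranks of variable 2: 3, 4, 5, 2, 1
d = r₁ − r₂: 1, 1, -3, 1, 0
d²: 1, 1, 9, 1, 0; Σd² = 12
ρ = 1 − 6·12/(5·24) = 1 − 72/120 = 0.400

0.400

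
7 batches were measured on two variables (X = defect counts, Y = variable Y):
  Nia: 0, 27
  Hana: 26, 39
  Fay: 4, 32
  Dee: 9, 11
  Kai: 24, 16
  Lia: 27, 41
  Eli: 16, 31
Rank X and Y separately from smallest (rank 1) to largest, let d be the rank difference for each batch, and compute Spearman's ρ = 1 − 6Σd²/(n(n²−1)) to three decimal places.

0.536

Ranks of variable 1: 1, 6, 2, 3, 5, 7, 4
Ranks of variable 2: 3, 6, 5, 1, 2, 7, 4
d = r₁ − r₂: -2, 0, -3, 2, 3, 0, 0
d²: 4, 0, 9, 4, 9, 0, 0; Σd² = 26
ρ = 1 − 6·26/(7·48) = 1 − 156/336 = 0.536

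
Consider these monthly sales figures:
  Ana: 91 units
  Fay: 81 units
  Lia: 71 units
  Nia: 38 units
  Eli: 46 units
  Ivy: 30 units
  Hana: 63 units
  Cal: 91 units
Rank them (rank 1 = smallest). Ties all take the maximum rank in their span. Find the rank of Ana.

Sorted (ascending): 30, 38, 46, 63, 71, 81, 91, 91
The 2 values of 91 occupy positions 7–8 → each gets rank 8.
Ana has value 91 units → rank 8.

8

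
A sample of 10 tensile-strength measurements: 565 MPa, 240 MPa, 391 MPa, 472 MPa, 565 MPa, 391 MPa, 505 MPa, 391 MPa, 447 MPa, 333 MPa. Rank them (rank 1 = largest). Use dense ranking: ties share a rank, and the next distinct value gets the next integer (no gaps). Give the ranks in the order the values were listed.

Sorted (descending): 565, 565, 505, 472, 447, 391, 391, 391, 333, 240
The 2 values of 565 share dense rank 1.
The 3 values of 391 share dense rank 5.
Remaining distinct values take the next consecutive integers.

1, 7, 5, 3, 1, 5, 2, 5, 4, 6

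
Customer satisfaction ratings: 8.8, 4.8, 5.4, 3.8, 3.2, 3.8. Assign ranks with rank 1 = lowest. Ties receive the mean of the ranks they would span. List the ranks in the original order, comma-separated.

6, 4, 5, 2.5, 1, 2.5

Sorted (ascending): 3.2, 3.8, 3.8, 4.8, 5.4, 8.8
The 2 values of 3.8 occupy positions 2–3 → average rank (2+3)/2 = 2.5.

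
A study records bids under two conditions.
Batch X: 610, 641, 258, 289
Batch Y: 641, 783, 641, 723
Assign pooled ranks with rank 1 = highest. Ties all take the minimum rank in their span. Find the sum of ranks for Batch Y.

9

Sorted (descending): 783, 723, 641, 641, 641, 610, 289, 258
The 3 values of 641 occupy positions 3–5 → each gets rank 3.
Batch Y values → pooled ranks: 641→3, 783→1, 641→3, 723→2
Rank sum = 3 + 1 + 3 + 2 = 9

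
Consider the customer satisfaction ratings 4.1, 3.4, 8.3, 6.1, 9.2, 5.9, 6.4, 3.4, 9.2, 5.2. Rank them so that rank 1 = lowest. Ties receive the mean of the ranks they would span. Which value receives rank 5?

Sorted (ascending): 3.4, 3.4, 4.1, 5.2, 5.9, 6.1, 6.4, 8.3, 9.2, 9.2
The 2 values of 3.4 occupy positions 1–2 → average rank (1+2)/2 = 1.5.
The 2 values of 9.2 occupy positions 9–10 → average rank (9+10)/2 = 9.5.
Rank 5 → value 5.9.

5.9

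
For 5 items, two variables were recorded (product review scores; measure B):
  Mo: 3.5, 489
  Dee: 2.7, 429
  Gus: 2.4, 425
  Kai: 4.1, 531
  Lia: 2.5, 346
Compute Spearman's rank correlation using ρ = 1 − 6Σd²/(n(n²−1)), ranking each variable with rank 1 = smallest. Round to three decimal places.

Ranks of variable 1: 4, 3, 1, 5, 2
Ranks of variable 2: 4, 3, 2, 5, 1
d = r₁ − r₂: 0, 0, -1, 0, 1
d²: 0, 0, 1, 0, 1; Σd² = 2
ρ = 1 − 6·2/(5·24) = 1 − 12/120 = 0.900

0.900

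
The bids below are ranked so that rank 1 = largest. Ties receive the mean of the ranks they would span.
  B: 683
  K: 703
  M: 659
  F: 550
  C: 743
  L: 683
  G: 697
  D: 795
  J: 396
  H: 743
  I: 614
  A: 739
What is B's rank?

7.5

Sorted (descending): 795, 743, 743, 739, 703, 697, 683, 683, 659, 614, 550, 396
The 2 values of 743 occupy positions 2–3 → average rank (2+3)/2 = 2.5.
The 2 values of 683 occupy positions 7–8 → average rank (7+8)/2 = 7.5.
B has value 683 → rank 7.5.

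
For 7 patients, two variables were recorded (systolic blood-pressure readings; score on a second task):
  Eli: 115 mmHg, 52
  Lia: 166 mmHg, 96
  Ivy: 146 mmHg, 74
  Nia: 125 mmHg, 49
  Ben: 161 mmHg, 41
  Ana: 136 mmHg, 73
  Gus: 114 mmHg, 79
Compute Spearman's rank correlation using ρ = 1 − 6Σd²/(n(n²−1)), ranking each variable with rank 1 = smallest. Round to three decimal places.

Ranks of variable 1: 2, 7, 5, 3, 6, 4, 1
Ranks of variable 2: 3, 7, 5, 2, 1, 4, 6
d = r₁ − r₂: -1, 0, 0, 1, 5, 0, -5
d²: 1, 0, 0, 1, 25, 0, 25; Σd² = 52
ρ = 1 − 6·52/(7·48) = 1 − 312/336 = 0.071

0.071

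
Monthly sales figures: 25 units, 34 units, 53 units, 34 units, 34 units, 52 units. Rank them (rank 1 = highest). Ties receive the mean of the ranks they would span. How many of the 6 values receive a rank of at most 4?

Sorted (descending): 53, 52, 34, 34, 34, 25
The 3 values of 34 occupy positions 3–5 → average rank 4.
Ranks ≤ 4: {1, 2, 4, 4, 4} → 5 values.

5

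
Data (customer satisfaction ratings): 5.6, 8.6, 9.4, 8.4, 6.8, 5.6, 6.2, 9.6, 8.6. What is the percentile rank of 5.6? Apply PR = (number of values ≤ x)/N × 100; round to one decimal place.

N = 9.
Strictly below 5.6: 0. Equal to 5.6: 2.
PR = 2/9 × 100 = 22.2

22.2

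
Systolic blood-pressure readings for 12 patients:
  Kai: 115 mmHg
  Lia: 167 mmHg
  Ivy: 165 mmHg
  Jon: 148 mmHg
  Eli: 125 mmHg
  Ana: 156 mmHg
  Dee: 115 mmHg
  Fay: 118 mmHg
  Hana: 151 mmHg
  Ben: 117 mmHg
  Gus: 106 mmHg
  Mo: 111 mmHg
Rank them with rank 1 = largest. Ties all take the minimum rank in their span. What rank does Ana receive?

Sorted (descending): 167, 165, 156, 151, 148, 125, 118, 117, 115, 115, 111, 106
The 2 values of 115 occupy positions 9–10 → each gets rank 9.
Ana has value 156 mmHg → rank 3.

3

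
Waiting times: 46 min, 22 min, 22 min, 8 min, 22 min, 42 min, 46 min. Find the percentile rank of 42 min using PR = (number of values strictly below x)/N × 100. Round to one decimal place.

57.1

N = 7.
Strictly below 42: 4. Equal to 42: 1.
PR = 4/7 × 100 = 57.1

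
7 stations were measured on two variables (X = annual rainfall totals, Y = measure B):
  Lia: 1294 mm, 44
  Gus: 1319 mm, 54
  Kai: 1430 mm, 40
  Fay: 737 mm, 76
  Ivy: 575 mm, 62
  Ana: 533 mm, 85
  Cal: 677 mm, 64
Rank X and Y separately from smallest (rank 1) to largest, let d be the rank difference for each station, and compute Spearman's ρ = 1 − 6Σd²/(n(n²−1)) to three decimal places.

Ranks of variable 1: 5, 6, 7, 4, 2, 1, 3
Ranks of variable 2: 2, 3, 1, 6, 4, 7, 5
d = r₁ − r₂: 3, 3, 6, -2, -2, -6, -2
d²: 9, 9, 36, 4, 4, 36, 4; Σd² = 102
ρ = 1 − 6·102/(7·48) = 1 − 612/336 = -0.821

-0.821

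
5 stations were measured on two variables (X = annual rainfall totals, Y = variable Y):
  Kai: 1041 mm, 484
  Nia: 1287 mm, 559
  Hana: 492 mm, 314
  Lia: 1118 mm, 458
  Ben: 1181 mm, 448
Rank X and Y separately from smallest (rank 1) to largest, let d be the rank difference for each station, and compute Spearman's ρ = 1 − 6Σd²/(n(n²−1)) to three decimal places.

Ranks of variable 1: 2, 5, 1, 3, 4
Ranks of variable 2: 4, 5, 1, 3, 2
d = r₁ − r₂: -2, 0, 0, 0, 2
d²: 4, 0, 0, 0, 4; Σd² = 8
ρ = 1 − 6·8/(5·24) = 1 − 48/120 = 0.600

0.600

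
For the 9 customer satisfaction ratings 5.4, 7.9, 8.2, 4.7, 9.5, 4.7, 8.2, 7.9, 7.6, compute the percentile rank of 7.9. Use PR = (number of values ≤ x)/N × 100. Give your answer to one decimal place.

N = 9.
Strictly below 7.9: 4. Equal to 7.9: 2.
PR = 6/9 × 100 = 66.7

66.7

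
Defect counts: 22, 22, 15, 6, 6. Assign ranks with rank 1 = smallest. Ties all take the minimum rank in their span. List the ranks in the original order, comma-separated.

4, 4, 3, 1, 1

Sorted (ascending): 6, 6, 15, 22, 22
The 2 values of 6 occupy positions 1–2 → each gets rank 1.
The 2 values of 22 occupy positions 4–5 → each gets rank 4.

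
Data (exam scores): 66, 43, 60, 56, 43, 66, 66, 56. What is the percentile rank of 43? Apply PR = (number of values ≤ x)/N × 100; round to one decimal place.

25.0

N = 8.
Strictly below 43: 0. Equal to 43: 2.
PR = 2/8 × 100 = 25.0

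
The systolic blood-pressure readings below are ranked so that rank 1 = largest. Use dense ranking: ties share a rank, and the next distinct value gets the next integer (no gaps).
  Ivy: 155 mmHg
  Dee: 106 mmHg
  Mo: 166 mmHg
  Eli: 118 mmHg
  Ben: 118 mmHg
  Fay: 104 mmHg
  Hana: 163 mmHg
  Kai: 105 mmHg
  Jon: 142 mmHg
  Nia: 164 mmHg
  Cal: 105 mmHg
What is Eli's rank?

Sorted (descending): 166, 164, 163, 155, 142, 118, 118, 106, 105, 105, 104
The 2 values of 118 share dense rank 6.
The 2 values of 105 share dense rank 8.
Remaining distinct values take the next consecutive integers.
Eli has value 118 mmHg → rank 6.

6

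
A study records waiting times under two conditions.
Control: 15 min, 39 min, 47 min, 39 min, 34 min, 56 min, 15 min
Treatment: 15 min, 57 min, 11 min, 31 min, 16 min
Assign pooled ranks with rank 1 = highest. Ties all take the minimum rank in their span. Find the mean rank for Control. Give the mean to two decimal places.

Sorted (descending): 57, 56, 47, 39, 39, 34, 31, 16, 15, 15, 15, 11
The 2 values of 39 occupy positions 4–5 → each gets rank 4.
The 3 values of 15 occupy positions 9–11 → each gets rank 9.
Control values → pooled ranks: 15→9, 39→4, 47→3, 39→4, 34→6, 56→2, 15→9
Mean rank = (9 + 4 + 3 + 4 + 6 + 2 + 9) / 7 = 5.29

5.29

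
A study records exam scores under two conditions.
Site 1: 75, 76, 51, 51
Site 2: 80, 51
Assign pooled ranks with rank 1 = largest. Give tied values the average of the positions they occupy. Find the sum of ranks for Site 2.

Sorted (descending): 80, 76, 75, 51, 51, 51
The 3 values of 51 occupy positions 4–6 → average rank 5.
Site 2 values → pooled ranks: 80→1, 51→5
Rank sum = 1 + 5 = 6

6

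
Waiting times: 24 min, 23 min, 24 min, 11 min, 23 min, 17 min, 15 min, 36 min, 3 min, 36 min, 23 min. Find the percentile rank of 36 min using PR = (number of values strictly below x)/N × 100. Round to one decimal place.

N = 11.
Strictly below 36: 9. Equal to 36: 2.
PR = 9/11 × 100 = 81.8

81.8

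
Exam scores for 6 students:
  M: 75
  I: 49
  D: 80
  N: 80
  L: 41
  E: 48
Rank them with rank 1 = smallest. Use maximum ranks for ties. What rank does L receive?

1

Sorted (ascending): 41, 48, 49, 75, 80, 80
The 2 values of 80 occupy positions 5–6 → each gets rank 6.
L has value 41 → rank 1.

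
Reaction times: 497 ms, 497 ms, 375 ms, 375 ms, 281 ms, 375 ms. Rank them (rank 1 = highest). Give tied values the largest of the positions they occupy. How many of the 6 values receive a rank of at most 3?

2

Sorted (descending): 497, 497, 375, 375, 375, 281
The 2 values of 497 occupy positions 1–2 → each gets rank 2.
The 3 values of 375 occupy positions 3–5 → each gets rank 5.
Ranks ≤ 3: {2, 2} → 2 values.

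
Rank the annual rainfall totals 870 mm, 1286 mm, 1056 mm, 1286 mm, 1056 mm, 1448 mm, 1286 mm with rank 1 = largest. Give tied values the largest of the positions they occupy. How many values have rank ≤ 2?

Sorted (descending): 1448, 1286, 1286, 1286, 1056, 1056, 870
The 3 values of 1286 occupy positions 2–4 → each gets rank 4.
The 2 values of 1056 occupy positions 5–6 → each gets rank 6.
Ranks ≤ 2: {1} → 1 value.

1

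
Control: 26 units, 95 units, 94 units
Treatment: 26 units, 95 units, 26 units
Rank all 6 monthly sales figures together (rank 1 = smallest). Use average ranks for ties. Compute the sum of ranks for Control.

11.5

Sorted (ascending): 26, 26, 26, 94, 95, 95
The 3 values of 26 occupy positions 1–3 → average rank 2.
The 2 values of 95 occupy positions 5–6 → average rank (5+6)/2 = 5.5.
Control values → pooled ranks: 26→2, 95→5.5, 94→4
Rank sum = 2 + 5.5 + 4 = 11.5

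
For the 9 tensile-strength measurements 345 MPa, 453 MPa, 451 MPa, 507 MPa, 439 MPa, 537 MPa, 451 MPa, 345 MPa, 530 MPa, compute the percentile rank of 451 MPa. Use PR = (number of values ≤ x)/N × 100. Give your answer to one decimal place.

N = 9.
Strictly below 451: 3. Equal to 451: 2.
PR = 5/9 × 100 = 55.6

55.6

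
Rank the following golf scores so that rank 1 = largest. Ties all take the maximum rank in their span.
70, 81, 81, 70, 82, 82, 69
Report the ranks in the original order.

Sorted (descending): 82, 82, 81, 81, 70, 70, 69
The 2 values of 82 occupy positions 1–2 → each gets rank 2.
The 2 values of 81 occupy positions 3–4 → each gets rank 4.
The 2 values of 70 occupy positions 5–6 → each gets rank 6.

6, 4, 4, 6, 2, 2, 7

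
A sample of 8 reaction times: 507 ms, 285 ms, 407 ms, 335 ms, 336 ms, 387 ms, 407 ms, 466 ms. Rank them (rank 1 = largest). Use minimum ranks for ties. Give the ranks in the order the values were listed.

1, 8, 3, 7, 6, 5, 3, 2

Sorted (descending): 507, 466, 407, 407, 387, 336, 335, 285
The 2 values of 407 occupy positions 3–4 → each gets rank 3.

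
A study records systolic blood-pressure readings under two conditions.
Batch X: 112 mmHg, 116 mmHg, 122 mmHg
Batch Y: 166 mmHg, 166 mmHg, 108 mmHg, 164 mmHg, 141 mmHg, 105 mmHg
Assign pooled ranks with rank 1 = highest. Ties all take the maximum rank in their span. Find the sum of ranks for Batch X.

18

Sorted (descending): 166, 166, 164, 141, 122, 116, 112, 108, 105
The 2 values of 166 occupy positions 1–2 → each gets rank 2.
Batch X values → pooled ranks: 112→7, 116→6, 122→5
Rank sum = 7 + 6 + 5 = 18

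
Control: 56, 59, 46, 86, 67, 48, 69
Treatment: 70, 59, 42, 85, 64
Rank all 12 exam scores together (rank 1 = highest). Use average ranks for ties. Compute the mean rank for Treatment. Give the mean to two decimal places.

6.10

Sorted (descending): 86, 85, 70, 69, 67, 64, 59, 59, 56, 48, 46, 42
The 2 values of 59 occupy positions 7–8 → average rank (7+8)/2 = 7.5.
Treatment values → pooled ranks: 70→3, 59→7.5, 42→12, 85→2, 64→6
Mean rank = (3 + 7.5 + 12 + 2 + 6) / 5 = 6.10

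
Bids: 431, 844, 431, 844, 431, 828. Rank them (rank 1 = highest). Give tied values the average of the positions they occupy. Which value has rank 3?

828

Sorted (descending): 844, 844, 828, 431, 431, 431
The 2 values of 844 occupy positions 1–2 → average rank (1+2)/2 = 1.5.
The 3 values of 431 occupy positions 4–6 → average rank 5.
Rank 3 → value 828.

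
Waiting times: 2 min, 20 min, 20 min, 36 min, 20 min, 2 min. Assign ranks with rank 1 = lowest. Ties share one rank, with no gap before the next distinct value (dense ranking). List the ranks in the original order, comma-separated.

1, 2, 2, 3, 2, 1

Sorted (ascending): 2, 2, 20, 20, 20, 36
The 2 values of 2 share dense rank 1.
The 3 values of 20 share dense rank 2.
Remaining distinct values take the next consecutive integers.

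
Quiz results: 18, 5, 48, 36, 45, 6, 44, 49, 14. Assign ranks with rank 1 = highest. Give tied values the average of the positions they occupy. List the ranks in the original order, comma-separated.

Sorted (descending): 49, 48, 45, 44, 36, 18, 14, 6, 5
No ties — each value takes its position as its rank.

6, 9, 2, 5, 3, 8, 4, 1, 7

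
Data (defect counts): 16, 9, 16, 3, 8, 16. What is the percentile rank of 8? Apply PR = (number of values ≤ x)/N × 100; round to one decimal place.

N = 6.
Strictly below 8: 1. Equal to 8: 1.
PR = 2/6 × 100 = 33.3

33.3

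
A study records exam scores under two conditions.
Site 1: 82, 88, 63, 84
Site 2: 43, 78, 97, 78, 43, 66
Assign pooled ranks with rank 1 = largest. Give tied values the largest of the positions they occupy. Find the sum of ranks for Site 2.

40

Sorted (descending): 97, 88, 84, 82, 78, 78, 66, 63, 43, 43
The 2 values of 78 occupy positions 5–6 → each gets rank 6.
The 2 values of 43 occupy positions 9–10 → each gets rank 10.
Site 2 values → pooled ranks: 43→10, 78→6, 97→1, 78→6, 43→10, 66→7
Rank sum = 10 + 6 + 1 + 6 + 10 + 7 = 40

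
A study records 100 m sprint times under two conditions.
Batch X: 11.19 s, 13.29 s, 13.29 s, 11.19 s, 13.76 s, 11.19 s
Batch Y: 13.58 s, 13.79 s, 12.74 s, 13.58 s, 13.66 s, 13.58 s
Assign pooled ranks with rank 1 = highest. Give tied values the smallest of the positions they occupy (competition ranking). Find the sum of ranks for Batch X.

Sorted (descending): 13.79, 13.76, 13.66, 13.58, 13.58, 13.58, 13.29, 13.29, 12.74, 11.19, 11.19, 11.19
The 3 values of 13.58 occupy positions 4–6 → each gets rank 4.
The 2 values of 13.29 occupy positions 7–8 → each gets rank 7.
The 3 values of 11.19 occupy positions 10–12 → each gets rank 10.
Batch X values → pooled ranks: 11.19→10, 13.29→7, 13.29→7, 11.19→10, 13.76→2, 11.19→10
Rank sum = 10 + 7 + 7 + 10 + 2 + 10 = 46

46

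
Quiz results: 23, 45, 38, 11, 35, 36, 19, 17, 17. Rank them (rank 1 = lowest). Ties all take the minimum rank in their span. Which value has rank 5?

Sorted (ascending): 11, 17, 17, 19, 23, 35, 36, 38, 45
The 2 values of 17 occupy positions 2–3 → each gets rank 2.
Rank 5 → value 23.

23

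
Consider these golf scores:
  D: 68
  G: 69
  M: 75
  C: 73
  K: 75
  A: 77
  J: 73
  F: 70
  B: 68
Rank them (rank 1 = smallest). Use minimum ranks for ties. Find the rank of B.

Sorted (ascending): 68, 68, 69, 70, 73, 73, 75, 75, 77
The 2 values of 68 occupy positions 1–2 → each gets rank 1.
The 2 values of 73 occupy positions 5–6 → each gets rank 5.
The 2 values of 75 occupy positions 7–8 → each gets rank 7.
B has value 68 → rank 1.

1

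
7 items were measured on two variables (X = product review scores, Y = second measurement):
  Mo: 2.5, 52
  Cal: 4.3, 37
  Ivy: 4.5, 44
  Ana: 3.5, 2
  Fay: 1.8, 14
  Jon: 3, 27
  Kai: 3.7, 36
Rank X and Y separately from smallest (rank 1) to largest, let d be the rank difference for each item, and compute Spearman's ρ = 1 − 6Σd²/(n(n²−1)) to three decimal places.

Ranks of variable 1: 2, 6, 7, 4, 1, 3, 5
Ranks of variable 2: 7, 5, 6, 1, 2, 3, 4
d = r₁ − r₂: -5, 1, 1, 3, -1, 0, 1
d²: 25, 1, 1, 9, 1, 0, 1; Σd² = 38
ρ = 1 − 6·38/(7·48) = 1 − 228/336 = 0.321

0.321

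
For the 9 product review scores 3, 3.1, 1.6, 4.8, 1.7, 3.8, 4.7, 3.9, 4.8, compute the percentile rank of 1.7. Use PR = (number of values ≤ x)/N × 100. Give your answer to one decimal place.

N = 9.
Strictly below 1.7: 1. Equal to 1.7: 1.
PR = 2/9 × 100 = 22.2

22.2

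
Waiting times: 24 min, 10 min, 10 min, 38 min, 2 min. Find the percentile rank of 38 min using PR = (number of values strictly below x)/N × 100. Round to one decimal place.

N = 5.
Strictly below 38: 4. Equal to 38: 1.
PR = 4/5 × 100 = 80.0

80.0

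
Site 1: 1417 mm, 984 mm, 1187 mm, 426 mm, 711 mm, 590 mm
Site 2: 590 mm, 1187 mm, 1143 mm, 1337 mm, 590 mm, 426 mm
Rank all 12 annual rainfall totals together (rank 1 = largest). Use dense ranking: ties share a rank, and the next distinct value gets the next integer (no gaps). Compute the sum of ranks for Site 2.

Sorted (descending): 1417, 1337, 1187, 1187, 1143, 984, 711, 590, 590, 590, 426, 426
The 2 values of 1187 share dense rank 3.
The 3 values of 590 share dense rank 7.
The 2 values of 426 share dense rank 8.
Remaining distinct values take the next consecutive integers.
Site 2 values → pooled ranks: 590→7, 1187→3, 1143→4, 1337→2, 590→7, 426→8
Rank sum = 7 + 3 + 4 + 2 + 7 + 8 = 31

31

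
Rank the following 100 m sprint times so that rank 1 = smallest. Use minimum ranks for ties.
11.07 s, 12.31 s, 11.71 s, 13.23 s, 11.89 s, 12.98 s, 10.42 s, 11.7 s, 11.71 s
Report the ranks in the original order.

Sorted (ascending): 10.42, 11.07, 11.7, 11.71, 11.71, 11.89, 12.31, 12.98, 13.23
The 2 values of 11.71 occupy positions 4–5 → each gets rank 4.

2, 7, 4, 9, 6, 8, 1, 3, 4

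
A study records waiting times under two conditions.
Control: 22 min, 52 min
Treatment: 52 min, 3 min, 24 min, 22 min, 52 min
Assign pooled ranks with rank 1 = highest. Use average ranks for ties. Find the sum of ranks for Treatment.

Sorted (descending): 52, 52, 52, 24, 22, 22, 3
The 3 values of 52 occupy positions 1–3 → average rank 2.
The 2 values of 22 occupy positions 5–6 → average rank (5+6)/2 = 5.5.
Treatment values → pooled ranks: 52→2, 3→7, 24→4, 22→5.5, 52→2
Rank sum = 2 + 7 + 4 + 5.5 + 2 = 20.5

20.5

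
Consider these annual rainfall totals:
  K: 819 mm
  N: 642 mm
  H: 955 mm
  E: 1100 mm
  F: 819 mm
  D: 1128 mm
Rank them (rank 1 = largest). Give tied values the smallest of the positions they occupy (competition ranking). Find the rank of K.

Sorted (descending): 1128, 1100, 955, 819, 819, 642
The 2 values of 819 occupy positions 4–5 → each gets rank 4.
K has value 819 mm → rank 4.

4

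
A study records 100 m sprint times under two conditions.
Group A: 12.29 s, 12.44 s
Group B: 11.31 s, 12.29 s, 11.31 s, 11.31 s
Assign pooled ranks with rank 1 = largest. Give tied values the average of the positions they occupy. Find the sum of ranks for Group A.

Sorted (descending): 12.44, 12.29, 12.29, 11.31, 11.31, 11.31
The 2 values of 12.29 occupy positions 2–3 → average rank (2+3)/2 = 2.5.
The 3 values of 11.31 occupy positions 4–6 → average rank 5.
Group A values → pooled ranks: 12.29→2.5, 12.44→1
Rank sum = 2.5 + 1 = 3.5

3.5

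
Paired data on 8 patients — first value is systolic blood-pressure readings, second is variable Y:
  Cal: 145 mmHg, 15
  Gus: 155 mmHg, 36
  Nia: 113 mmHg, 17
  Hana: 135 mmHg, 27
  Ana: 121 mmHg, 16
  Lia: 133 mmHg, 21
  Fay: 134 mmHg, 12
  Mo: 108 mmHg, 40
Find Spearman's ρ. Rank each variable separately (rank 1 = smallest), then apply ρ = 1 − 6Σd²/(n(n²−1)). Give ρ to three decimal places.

-0.143

Ranks of variable 1: 7, 8, 2, 6, 3, 4, 5, 1
Ranks of variable 2: 2, 7, 4, 6, 3, 5, 1, 8
d = r₁ − r₂: 5, 1, -2, 0, 0, -1, 4, -7
d²: 25, 1, 4, 0, 0, 1, 16, 49; Σd² = 96
ρ = 1 − 6·96/(8·63) = 1 − 576/504 = -0.143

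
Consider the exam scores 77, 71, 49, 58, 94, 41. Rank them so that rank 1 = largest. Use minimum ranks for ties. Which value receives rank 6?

Sorted (descending): 94, 77, 71, 58, 49, 41
No ties — each value takes its position as its rank.
Rank 6 → value 41.

41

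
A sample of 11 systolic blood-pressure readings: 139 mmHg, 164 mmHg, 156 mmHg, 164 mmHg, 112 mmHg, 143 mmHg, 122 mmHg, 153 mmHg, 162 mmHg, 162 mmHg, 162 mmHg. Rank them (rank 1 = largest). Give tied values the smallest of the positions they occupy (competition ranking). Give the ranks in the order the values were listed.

9, 1, 6, 1, 11, 8, 10, 7, 3, 3, 3

Sorted (descending): 164, 164, 162, 162, 162, 156, 153, 143, 139, 122, 112
The 2 values of 164 occupy positions 1–2 → each gets rank 1.
The 3 values of 162 occupy positions 3–5 → each gets rank 3.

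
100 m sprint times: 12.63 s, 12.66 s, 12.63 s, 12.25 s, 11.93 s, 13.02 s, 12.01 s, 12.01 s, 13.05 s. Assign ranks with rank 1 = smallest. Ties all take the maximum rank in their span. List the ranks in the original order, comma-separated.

6, 7, 6, 4, 1, 8, 3, 3, 9

Sorted (ascending): 11.93, 12.01, 12.01, 12.25, 12.63, 12.63, 12.66, 13.02, 13.05
The 2 values of 12.01 occupy positions 2–3 → each gets rank 3.
The 2 values of 12.63 occupy positions 5–6 → each gets rank 6.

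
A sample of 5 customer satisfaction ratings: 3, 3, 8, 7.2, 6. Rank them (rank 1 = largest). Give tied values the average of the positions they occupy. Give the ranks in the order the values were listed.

Sorted (descending): 8, 7.2, 6, 3, 3
The 2 values of 3 occupy positions 4–5 → average rank (4+5)/2 = 4.5.

4.5, 4.5, 1, 2, 3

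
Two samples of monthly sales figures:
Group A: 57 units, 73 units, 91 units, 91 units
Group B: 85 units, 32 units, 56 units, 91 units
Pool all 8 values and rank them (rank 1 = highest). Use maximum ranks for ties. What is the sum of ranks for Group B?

Sorted (descending): 91, 91, 91, 85, 73, 57, 56, 32
The 3 values of 91 occupy positions 1–3 → each gets rank 3.
Group B values → pooled ranks: 85→4, 32→8, 56→7, 91→3
Rank sum = 4 + 8 + 7 + 3 = 22

22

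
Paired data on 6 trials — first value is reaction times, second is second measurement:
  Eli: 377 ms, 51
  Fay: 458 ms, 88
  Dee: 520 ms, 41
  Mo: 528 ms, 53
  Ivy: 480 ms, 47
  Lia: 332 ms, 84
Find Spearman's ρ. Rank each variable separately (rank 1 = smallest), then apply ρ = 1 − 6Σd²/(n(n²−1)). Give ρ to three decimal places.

-0.429

Ranks of variable 1: 2, 3, 5, 6, 4, 1
Ranks of variable 2: 3, 6, 1, 4, 2, 5
d = r₁ − r₂: -1, -3, 4, 2, 2, -4
d²: 1, 9, 16, 4, 4, 16; Σd² = 50
ρ = 1 − 6·50/(6·35) = 1 − 300/210 = -0.429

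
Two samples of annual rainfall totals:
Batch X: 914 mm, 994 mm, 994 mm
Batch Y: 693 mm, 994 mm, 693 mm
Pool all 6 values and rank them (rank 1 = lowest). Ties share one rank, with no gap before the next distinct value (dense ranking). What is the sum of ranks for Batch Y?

5

Sorted (ascending): 693, 693, 914, 994, 994, 994
The 2 values of 693 share dense rank 1.
The 3 values of 994 share dense rank 3.
Remaining distinct values take the next consecutive integers.
Batch Y values → pooled ranks: 693→1, 994→3, 693→1
Rank sum = 1 + 3 + 1 = 5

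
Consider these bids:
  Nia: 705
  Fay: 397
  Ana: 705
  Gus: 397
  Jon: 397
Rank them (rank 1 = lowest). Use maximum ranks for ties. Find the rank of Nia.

5

Sorted (ascending): 397, 397, 397, 705, 705
The 3 values of 397 occupy positions 1–3 → each gets rank 3.
The 2 values of 705 occupy positions 4–5 → each gets rank 5.
Nia has value 705 → rank 5.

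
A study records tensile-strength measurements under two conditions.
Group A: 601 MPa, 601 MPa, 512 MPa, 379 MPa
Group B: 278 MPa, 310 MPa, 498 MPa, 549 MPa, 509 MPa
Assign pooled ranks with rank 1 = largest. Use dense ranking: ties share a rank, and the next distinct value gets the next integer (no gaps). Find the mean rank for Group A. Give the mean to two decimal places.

2.75

Sorted (descending): 601, 601, 549, 512, 509, 498, 379, 310, 278
The 2 values of 601 share dense rank 1.
Remaining distinct values take the next consecutive integers.
Group A values → pooled ranks: 601→1, 601→1, 512→3, 379→6
Mean rank = (1 + 1 + 3 + 6) / 4 = 2.75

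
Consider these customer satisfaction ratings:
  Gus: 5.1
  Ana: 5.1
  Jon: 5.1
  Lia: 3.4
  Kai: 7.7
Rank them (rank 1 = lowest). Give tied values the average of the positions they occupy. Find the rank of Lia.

Sorted (ascending): 3.4, 5.1, 5.1, 5.1, 7.7
The 3 values of 5.1 occupy positions 2–4 → average rank 3.
Lia has value 3.4 → rank 1.

1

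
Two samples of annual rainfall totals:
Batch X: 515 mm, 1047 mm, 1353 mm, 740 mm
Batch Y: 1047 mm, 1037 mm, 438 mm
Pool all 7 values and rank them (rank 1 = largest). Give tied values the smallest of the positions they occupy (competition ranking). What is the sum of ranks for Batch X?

14

Sorted (descending): 1353, 1047, 1047, 1037, 740, 515, 438
The 2 values of 1047 occupy positions 2–3 → each gets rank 2.
Batch X values → pooled ranks: 515→6, 1047→2, 1353→1, 740→5
Rank sum = 6 + 2 + 1 + 5 = 14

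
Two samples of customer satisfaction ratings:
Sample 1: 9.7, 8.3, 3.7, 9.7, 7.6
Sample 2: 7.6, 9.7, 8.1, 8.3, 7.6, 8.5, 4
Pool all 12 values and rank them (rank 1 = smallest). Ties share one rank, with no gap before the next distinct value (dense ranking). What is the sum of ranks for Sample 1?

23

Sorted (ascending): 3.7, 4, 7.6, 7.6, 7.6, 8.1, 8.3, 8.3, 8.5, 9.7, 9.7, 9.7
The 3 values of 7.6 share dense rank 3.
The 2 values of 8.3 share dense rank 5.
The 3 values of 9.7 share dense rank 7.
Remaining distinct values take the next consecutive integers.
Sample 1 values → pooled ranks: 9.7→7, 8.3→5, 3.7→1, 9.7→7, 7.6→3
Rank sum = 7 + 5 + 1 + 7 + 3 = 23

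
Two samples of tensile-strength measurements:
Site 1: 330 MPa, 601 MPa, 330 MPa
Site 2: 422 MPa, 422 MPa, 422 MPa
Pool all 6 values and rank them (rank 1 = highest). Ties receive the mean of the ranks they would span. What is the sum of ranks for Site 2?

Sorted (descending): 601, 422, 422, 422, 330, 330
The 3 values of 422 occupy positions 2–4 → average rank 3.
The 2 values of 330 occupy positions 5–6 → average rank (5+6)/2 = 5.5.
Site 2 values → pooled ranks: 422→3, 422→3, 422→3
Rank sum = 3 + 3 + 3 = 9

9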